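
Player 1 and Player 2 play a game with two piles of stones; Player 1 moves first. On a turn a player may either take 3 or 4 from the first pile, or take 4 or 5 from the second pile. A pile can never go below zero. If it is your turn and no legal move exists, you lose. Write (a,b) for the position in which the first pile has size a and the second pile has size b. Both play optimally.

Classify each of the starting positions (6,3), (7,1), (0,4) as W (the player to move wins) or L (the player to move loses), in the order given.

(6,3): W, (7,1): L, (0,4): W

Compute win/loss labels from the base case upward. A position with no move is L. Any other position is W if it can reach an L in one move, else L.
No move ever increases a pile, so every position that can arise here has a ≤ 7 and b ≤ 4; it is enough to label the cells with 0 ≤ a ≤ 7 and 0 ≤ b ≤ 4.
Every move lowers a or b (never raises either), so fill the grid row by row in increasing a, and left to right within a row: each cell's successors are then already labelled.
      b=0  b=1  b=2  b=3  b=4
a=0:    L    L    L    L    W
a=1:    L    L    L    L    W
a=2:    L    L    L    L    W
a=3:    W    W    W    W    L
a=4:    W    W    W    W    L
a=5:    W    W    W    W    L
a=6:    W    W    W    W    W
a=7:    L    L    L    L    W
Cells with no legal move (terminal, hence L): (0,0), (0,1), (0,2), (0,3), (1,0), (1,1), (1,2), (1,3), (2,0), (2,1), (2,2), (2,3).
The remaining L cells, each justified by listing all of its moves:
(3,4): moves to (0,4)(W), (3,0)(W); every one is W ⇒ L
(4,4): moves to (1,4)(W), (0,4)(W), (4,0)(W); every one is W ⇒ L
(5,4): moves to (2,4)(W), (1,4)(W), (5,0)(W); every one is W ⇒ L
(7,0): moves to (4,0)(W), (3,0)(W); every one is W ⇒ L
(7,1): moves to (4,1)(W), (3,1)(W); every one is W ⇒ L
(7,2): moves to (4,2)(W), (3,2)(W); every one is W ⇒ L
(7,3): moves to (4,3)(W), (3,3)(W); every one is W ⇒ L
Every other cell has at least one move into one of the L cells above, so it is W.
(6,3): the move to (2,3) reaches an L cell, so W
(7,1): one of the L cells justified above, so L
(0,4): the move to (0,0) reaches an L cell, so W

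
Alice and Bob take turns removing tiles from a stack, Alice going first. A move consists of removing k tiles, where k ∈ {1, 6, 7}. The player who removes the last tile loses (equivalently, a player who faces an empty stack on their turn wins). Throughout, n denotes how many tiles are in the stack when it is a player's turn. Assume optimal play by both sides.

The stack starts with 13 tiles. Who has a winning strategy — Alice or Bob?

Bob wins.

Build the W/L table. Terminal = W. A non-terminal position is W if it has a move to some L; otherwise it is L.
n=0: no move; the opponent has just taken the last tile and therefore loses → W
n=1: only reaches 0(W), which is W → L
n=2: reaches L-position 1 → W
n=3: only reaches 2(W), which is W → L
n=4: reaches L-position 3 → W
n=5: only reaches 4(W), which is W → L
n=6: reaches L-position 5 → W
n=7: reaches L-position 1 → W
n=8: reaches L-position 1 → W
n=9: reaches L-position 3 → W
n=10: reaches L-position 3 → W
n=11: reaches L-position 5 → W
n=12: reaches L-position 5 → W
n=13: only reaches 12(W), 7(W), 6(W), all W → L
The starting position 13 is L: whatever Alice does, the opponent receives a W position.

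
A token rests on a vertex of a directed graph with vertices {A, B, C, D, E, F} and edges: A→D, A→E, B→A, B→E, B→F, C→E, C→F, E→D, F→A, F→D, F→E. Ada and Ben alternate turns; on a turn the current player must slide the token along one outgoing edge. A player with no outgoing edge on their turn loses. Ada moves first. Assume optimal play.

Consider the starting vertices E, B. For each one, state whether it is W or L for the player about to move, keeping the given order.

Build the W/L table. Terminal = L. A non-terminal position is W if it has a move to some L; otherwise it is L.
Every edge goes from a vertex to one that appears earlier in the order D, E, A, F, C, B, so processing vertices in that order labels each vertex after all of its successors.
D: no outgoing edge → L
E: W (go to D, an L position)
A: W (go to D, an L position)
F: W (go to D, an L position)
C: L (options F(W), E(W) are all W)
B: L (options F(W), A(W), E(W) are all W)

E: W, B: L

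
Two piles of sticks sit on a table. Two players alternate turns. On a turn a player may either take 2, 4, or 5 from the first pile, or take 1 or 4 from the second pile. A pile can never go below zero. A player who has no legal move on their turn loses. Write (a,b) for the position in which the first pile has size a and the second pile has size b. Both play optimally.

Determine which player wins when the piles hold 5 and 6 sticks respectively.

The first player wins.

Positions with no move are L. A position that does have a move is losing for the player to move precisely when every available move leads to a winning position for the opponent. Fill in the labels:
No move ever increases a pile, so every position that can arise here has a ≤ 5 and b ≤ 6; it is enough to label the cells with 0 ≤ a ≤ 5 and 0 ≤ b ≤ 6.
Every move lowers a or b (never raises either), so fill the grid row by row in increasing a, and left to right within a row: each cell's successors are then already labelled.
      b=0  b=1  b=2  b=3  b=4  b=5  b=6
a=0:    L    W    L    W    W    L    W
a=1:    L    W    L    W    W    L    W
a=2:    W    L    W    L    W    W    L
a=3:    W    L    W    L    W    W    L
a=4:    W    W    W    W    L    W    W
a=5:    W    W    W    W    L    W    W
Cells with no legal move (terminal, hence L): (0,0), (1,0).
The remaining L cells, each justified by listing all of its moves:
(0,2): L (sole option (0,1)(W) is W)
(0,5): L (options (0,4)(W), (0,1)(W) are all W)
(1,2): L (sole option (1,1)(W) is W)
(1,5): L (options (1,4)(W), (1,1)(W) are all W)
(2,1): L (options (0,1)(W), (2,0)(W) are all W)
(2,3): L (options (0,3)(W), (2,2)(W) are all W)
(2,6): L (options (0,6)(W), (2,5)(W), (2,2)(W) are all W)
(3,1): L (options (1,1)(W), (3,0)(W) are all W)
(3,3): L (options (1,3)(W), (3,2)(W) are all W)
(3,6): L (options (1,6)(W), (3,5)(W), (3,2)(W) are all W)
(4,4): L (options (2,4)(W), (0,4)(W), (4,3)(W), (4,0)(W) are all W)
(5,4): L (options (3,4)(W), (1,4)(W), (0,4)(W), (5,3)(W), (5,0)(W) are all W)
Every other cell has at least one move into one of the L cells above, so it is W.
The starting position (5,6) is W: the player to move should move to (3,6), handing over an L position.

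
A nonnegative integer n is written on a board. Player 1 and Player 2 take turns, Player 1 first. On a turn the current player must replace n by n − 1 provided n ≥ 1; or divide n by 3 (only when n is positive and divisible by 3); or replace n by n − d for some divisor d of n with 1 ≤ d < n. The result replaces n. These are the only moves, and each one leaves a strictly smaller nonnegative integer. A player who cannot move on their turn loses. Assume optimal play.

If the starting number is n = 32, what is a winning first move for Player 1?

Move to 16.

Compute win/loss labels from the base case upward. A position with no move is L. Any other position is W if it can reach an L in one move, else L.
n=0: no move → L
n=1: →0(L), so W
n=2: →1(W) only, which is W, so L
n=3: →2(L), so W
n=4: →2(L), so W
n=5: →4(W) only, which is W, so L
n=6: →2(L), so W
n=7: →6(W) only, which is W, so L
n=8: →7(L), so W
n=9: →3(W), 6(W), 8(W) — all W, so L
n=10: →5(L), so W
n=11: →10(W) only, which is W, so L
n=12: →9(L), so W
n=13: →12(W) only, which is W, so L
n=14: →7(L), so W
n=15: →5(L), so W
n=16: →8(W), 12(W), 14(W), 15(W) — all W, so L
n=17: →16(L), so W
n=18: →9(L), so W
n=19: →18(W) only, which is W, so L
n=20: →16(L), so W
n=21: →7(L), so W
n=22: →11(L), so W
n=23: →22(W) only, which is W, so L
n=24: →16(L), so W
n=25: →20(W), 24(W) — all W, so L
n=26: →13(L), so W
n=27: →9(L), so W
n=28: →14(W), 21(W), 24(W), 26(W), 27(W) — all W, so L
n=29: →28(L), so W
n=30: →25(L), so W
n=31: →30(W) only, which is W, so L
n=32: →16(L), so W
From 32, the L positions reachable in one move are: 16, 28, 31. Any move reaching one of these is winning.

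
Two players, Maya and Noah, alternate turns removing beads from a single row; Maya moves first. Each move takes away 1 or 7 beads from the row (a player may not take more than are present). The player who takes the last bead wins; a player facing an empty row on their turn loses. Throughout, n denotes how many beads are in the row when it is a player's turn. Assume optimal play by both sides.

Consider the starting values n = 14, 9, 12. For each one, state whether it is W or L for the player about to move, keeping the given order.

Build the W/L table. Terminal = L. A non-terminal position is W if it has a move to some L; otherwise it is L.
n=0: no move → L
n=1: reaches L-position 0 → W
n=2: only reaches 1(W), which is W → L
n=3: reaches L-position 2 → W
n=4: only reaches 3(W), which is W → L
n=5: reaches L-position 4 → W
n=6: only reaches 5(W), which is W → L
n=7: reaches L-position 6 → W
n=8: only reaches 7(W), 1(W), all W → L
n=9: reaches L-position 8 → W
n=10: only reaches 9(W), 3(W), all W → L
n=11: reaches L-position 10 → W
n=12: only reaches 11(W), 5(W), all W → L
n=13: reaches L-position 12 → W
n=14: only reaches 13(W), 7(W), all W → L

14: L, 9: W, 12: L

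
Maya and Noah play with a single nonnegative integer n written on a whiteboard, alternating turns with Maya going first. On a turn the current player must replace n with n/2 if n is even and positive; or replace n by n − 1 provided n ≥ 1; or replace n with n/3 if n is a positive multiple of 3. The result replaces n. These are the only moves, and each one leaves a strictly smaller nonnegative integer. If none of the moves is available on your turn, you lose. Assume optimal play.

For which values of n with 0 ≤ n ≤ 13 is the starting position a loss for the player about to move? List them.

0, 2, 5, 7, 9, 11, 13

Compute win/loss labels from the base case upward. A position with no move is L. Any other position is W if it can reach an L in one move, else L.
n=0: no move → L
n=1: reaches L-position 0 → W
n=2: only reaches 1(W), which is W → L
n=3: reaches L-position 2 → W
n=4: reaches L-position 2 → W
n=5: only reaches 4(W), which is W → L
n=6: reaches L-position 2 → W
n=7: only reaches 6(W), which is W → L
n=8: reaches L-position 7 → W
n=9: only reaches 3(W), 8(W), all W → L
n=10: reaches L-position 5 → W
n=11: only reaches 10(W), which is W → L
n=12: reaches L-position 11 → W
n=13: only reaches 12(W), which is W → L
The losing starting values of n are exactly the entries labelled L in this table (7 of them).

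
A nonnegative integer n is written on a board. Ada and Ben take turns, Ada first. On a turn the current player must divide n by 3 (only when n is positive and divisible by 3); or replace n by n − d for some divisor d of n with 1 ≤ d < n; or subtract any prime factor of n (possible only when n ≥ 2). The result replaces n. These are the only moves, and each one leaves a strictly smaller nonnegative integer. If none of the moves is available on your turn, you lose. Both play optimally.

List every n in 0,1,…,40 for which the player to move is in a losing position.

0, 1, 4, 9, 14, 20, 26, 32, 35, 38

Compute win/loss labels from the base case upward. A position with no move is L. Any other position is W if it can reach an L in one move, else L.
n=0: no move → L
n=1: no move → L
n=2: can move to 0, which is L ⇒ W
n=3: can move to 0, which is L ⇒ W
n=4: moves to 2(W), 3(W); every one is W ⇒ L
n=5: can move to 0, which is L ⇒ W
n=6: can move to 4, which is L ⇒ W
n=7: can move to 0, which is L ⇒ W
n=8: can move to 4, which is L ⇒ W
n=9: moves to 3(W), 6(W), 8(W); every one is W ⇒ L
n=10: can move to 9, which is L ⇒ W
n=11: can move to 0, which is L ⇒ W
n=12: can move to 4, which is L ⇒ W
n=13: can move to 0, which is L ⇒ W
n=14: moves to 7(W), 12(W), 13(W); every one is W ⇒ L
n=15: can move to 14, which is L ⇒ W
n=16: can move to 14, which is L ⇒ W
n=17: can move to 0, which is L ⇒ W
n=18: can move to 9, which is L ⇒ W
n=19: can move to 0, which is L ⇒ W
n=20: moves to 10(W), 15(W), 16(W), 18(W), 19(W); every one is W ⇒ L
n=21: can move to 14, which is L ⇒ W
n=22: can move to 20, which is L ⇒ W
n=23: can move to 0, which is L ⇒ W
n=24: can move to 20, which is L ⇒ W
n=25: can move to 20, which is L ⇒ W
n=26: moves to 13(W), 24(W), 25(W); every one is W ⇒ L
n=27: can move to 9, which is L ⇒ W
n=28: can move to 14, which is L ⇒ W
n=29: can move to 0, which is L ⇒ W
n=30: can move to 20, which is L ⇒ W
n=31: can move to 0, which is L ⇒ W
n=32: moves to 16(W), 24(W), 28(W), 30(W), 31(W); every one is W ⇒ L
n=33: can move to 32, which is L ⇒ W
n=34: can move to 32, which is L ⇒ W
n=35: moves to 28(W), 30(W), 34(W); every one is W ⇒ L
n=36: can move to 32, which is L ⇒ W
n=37: can move to 0, which is L ⇒ W
n=38: moves to 19(W), 36(W), 37(W); every one is W ⇒ L
n=39: can move to 26, which is L ⇒ W
n=40: can move to 20, which is L ⇒ W
The losing starting values of n are exactly the entries labelled L in this table (10 of them).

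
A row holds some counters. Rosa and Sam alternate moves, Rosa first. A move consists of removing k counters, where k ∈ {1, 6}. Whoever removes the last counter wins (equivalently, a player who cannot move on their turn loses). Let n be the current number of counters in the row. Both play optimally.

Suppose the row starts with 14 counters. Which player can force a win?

Sam wins.

Build the W/L table. Terminal = L. A non-terminal position is W if it has a move to some L; otherwise it is L.
n=0: no move → L
n=1: →0(L), so W
n=2: →1(W) only, which is W, so L
n=3: →2(L), so W
n=4: →3(W) only, which is W, so L
n=5: →4(L), so W
n=6: →0(L), so W
n=7: →6(W), 1(W) — all W, so L
n=8: →7(L), so W
n=9: →8(W), 3(W) — all W, so L
n=10: →9(L), so W
n=11: →10(W), 5(W) — all W, so L
n=12: →11(L), so W
n=13: →7(L), so W
n=14: →13(W), 8(W) — all W, so L
The starting position 14 is L: whatever Rosa does, the opponent receives a W position.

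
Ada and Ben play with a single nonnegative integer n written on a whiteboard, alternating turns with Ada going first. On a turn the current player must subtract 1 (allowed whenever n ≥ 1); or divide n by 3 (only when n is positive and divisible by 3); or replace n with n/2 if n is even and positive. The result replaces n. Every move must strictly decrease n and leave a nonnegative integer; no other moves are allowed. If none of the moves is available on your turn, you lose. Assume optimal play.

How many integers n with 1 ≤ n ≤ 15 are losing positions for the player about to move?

6

Label each position W (a win for the player to move) or L (a loss). A position with no legal move is L; any other position is W exactly when some move reaches an L, and L when every move reaches a W.
n=0: no move → L
n=1: can move to 0, which is L ⇒ W
n=2: the only move is to 1(W), a W ⇒ L
n=3: can move to 2, which is L ⇒ W
n=4: can move to 2, which is L ⇒ W
n=5: the only move is to 4(W), a W ⇒ L
n=6: can move to 2, which is L ⇒ W
n=7: the only move is to 6(W), a W ⇒ L
n=8: can move to 7, which is L ⇒ W
n=9: moves to 3(W), 8(W); every one is W ⇒ L
n=10: can move to 5, which is L ⇒ W
n=11: the only move is to 10(W), a W ⇒ L
n=12: can move to 11, which is L ⇒ W
n=13: the only move is to 12(W), a W ⇒ L
n=14: can move to 7, which is L ⇒ W
n=15: can move to 5, which is L ⇒ W
L entries with 1 ≤ n ≤ 15 (n=0 is outside the asked range and is not counted): n = 2, 5, 7, 9, 11, 13; that makes 6.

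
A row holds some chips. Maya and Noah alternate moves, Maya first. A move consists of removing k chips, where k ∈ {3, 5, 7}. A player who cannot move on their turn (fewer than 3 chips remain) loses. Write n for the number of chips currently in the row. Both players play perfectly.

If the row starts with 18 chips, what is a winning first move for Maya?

Build the W/L table. Terminal = L. A non-terminal position is W if it has a move to some L; otherwise it is L.
n=0: no move → L
n=1: no move → L
n=2: no move → L
n=3: reaches L-position 0 → W
n=4: reaches L-position 1 → W
n=5: reaches L-position 2 → W
n=6: reaches L-position 1 → W
n=7: reaches L-position 2 → W
n=8: reaches L-position 1 → W
n=9: reaches L-position 2 → W
n=10: only reaches 7(W), 5(W), 3(W), all W → L
n=11: only reaches 8(W), 6(W), 4(W), all W → L
n=12: only reaches 9(W), 7(W), 5(W), all W → L
n=13: reaches L-position 10 → W
n=14: reaches L-position 11 → W
n=15: reaches L-position 12 → W
n=16: reaches L-position 11 → W
n=17: reaches L-position 12 → W
n=18: reaches L-position 11 → W
From 18, the L positions reachable in one move are: 11.

Remove 7, leaving 11.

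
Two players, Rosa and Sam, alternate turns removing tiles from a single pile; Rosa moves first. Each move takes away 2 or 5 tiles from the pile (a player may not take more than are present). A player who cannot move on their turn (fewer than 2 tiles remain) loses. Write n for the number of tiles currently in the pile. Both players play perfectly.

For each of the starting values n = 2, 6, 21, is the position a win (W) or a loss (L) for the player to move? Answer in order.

Use the standard recursion: the mover loses at a terminal position; elsewhere, the mover wins exactly when some move hands the opponent an L position.
n=0: no move → L
n=1: no move → L
n=2: reaches L-position 0 → W
n=3: reaches L-position 1 → W
n=4: only reaches 2(W), which is W → L
n=5: reaches L-position 0 → W
n=6: reaches L-position 4 → W
n=7: only reaches 5(W), 2(W), all W → L
n=8: only reaches 6(W), 3(W), all W → L
n=9: reaches L-position 7 → W
n=10: reaches L-position 8 → W
n=11: only reaches 9(W), 6(W), all W → L
n=12: reaches L-position 7 → W
n=13: reaches L-position 11 → W
n=14: only reaches 12(W), 9(W), all W → L
n=15: only reaches 13(W), 10(W), all W → L
n=16: reaches L-position 14 → W
n=17: reaches L-position 15 → W
n=18: only reaches 16(W), 13(W), all W → L
n=19: reaches L-position 14 → W
n=20: reaches L-position 18 → W
n=21: only reaches 19(W), 16(W), all W → L

2: W, 6: W, 21: L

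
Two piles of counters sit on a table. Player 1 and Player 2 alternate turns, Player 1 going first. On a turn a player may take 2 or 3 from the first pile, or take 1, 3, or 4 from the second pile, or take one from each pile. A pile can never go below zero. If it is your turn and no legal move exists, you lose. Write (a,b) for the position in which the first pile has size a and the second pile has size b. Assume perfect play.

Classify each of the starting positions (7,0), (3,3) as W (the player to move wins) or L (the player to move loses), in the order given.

(7,0): W, (3,3): L

Classify positions by backward induction: terminal positions (no move available) are L. From any other position, the mover wins iff some move reaches an L.
No move ever increases a pile, so every position that can arise here has a ≤ 7 and b ≤ 3; it is enough to label the cells with 0 ≤ a ≤ 7 and 0 ≤ b ≤ 3.
Every move lowers a or b (never raises either), so fill the grid row by row in increasing a, and left to right within a row: each cell's successors are then already labelled.
      b=0  b=1  b=2  b=3
a=0:    L    W    L    W
a=1:    L    W    L    W
a=2:    W    W    W    W
a=3:    W    L    W    L
a=4:    W    L    W    L
a=5:    L    W    W    W
a=6:    L    W    L    W
a=7:    W    W    L    W
Cells with no legal move (terminal, hence L): (0,0), (1,0).
The remaining L cells, each justified by listing all of its moves:
(0,2): L (sole option (0,1)(W) is W)
(1,2): L (options (1,1)(W), (0,1)(W) are all W)
(3,1): L (options (1,1)(W), (0,1)(W), (3,0)(W), (2,0)(W) are all W)
(3,3): L (options (1,3)(W), (0,3)(W), (3,2)(W), (3,0)(W), (2,2)(W) are all W)
(4,1): L (options (2,1)(W), (1,1)(W), (4,0)(W), (3,0)(W) are all W)
(4,3): L (options (2,3)(W), (1,3)(W), (4,2)(W), (4,0)(W), (3,2)(W) are all W)
(5,0): L (options (3,0)(W), (2,0)(W) are all W)
(6,0): L (options (4,0)(W), (3,0)(W) are all W)
(6,2): L (options (4,2)(W), (3,2)(W), (6,1)(W), (5,1)(W) are all W)
(7,2): L (options (5,2)(W), (4,2)(W), (7,1)(W), (6,1)(W) are all W)
Every other cell has at least one move into one of the L cells above, so it is W.
(7,0): the move to (5,0) reaches an L cell, so W
(3,3): one of the L cells justified above, so L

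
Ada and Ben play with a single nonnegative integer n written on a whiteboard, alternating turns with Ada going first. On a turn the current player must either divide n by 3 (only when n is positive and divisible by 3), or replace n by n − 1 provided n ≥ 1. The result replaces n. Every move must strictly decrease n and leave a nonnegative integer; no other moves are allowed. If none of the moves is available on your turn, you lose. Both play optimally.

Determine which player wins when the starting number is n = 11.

Compute win/loss labels from the base case upward. A position with no move is L. Any other position is W if it can reach an L in one move, else L.
n=0: no move → L
n=1: can move to 0, which is L ⇒ W
n=2: the only move is to 1(W), a W ⇒ L
n=3: can move to 2, which is L ⇒ W
n=4: the only move is to 3(W), a W ⇒ L
n=5: can move to 4, which is L ⇒ W
n=6: can move to 2, which is L ⇒ W
n=7: the only move is to 6(W), a W ⇒ L
n=8: can move to 7, which is L ⇒ W
n=9: moves to 3(W), 8(W); every one is W ⇒ L
n=10: can move to 9, which is L ⇒ W
n=11: the only move is to 10(W), a W ⇒ L
Every move from 11 reaches a W position, so the mover loses.

Ben wins.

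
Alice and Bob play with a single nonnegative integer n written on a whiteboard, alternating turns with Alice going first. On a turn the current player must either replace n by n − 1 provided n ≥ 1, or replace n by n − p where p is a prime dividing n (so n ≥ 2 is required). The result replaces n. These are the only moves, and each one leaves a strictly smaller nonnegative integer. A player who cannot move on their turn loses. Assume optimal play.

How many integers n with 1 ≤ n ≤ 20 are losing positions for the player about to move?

5

Positions with no move are L. A position that does have a move is losing for the player to move precisely when every available move leads to a winning position for the opponent. Fill in the labels:
n=0: no move → L
n=1: W (go to 0, an L position)
n=2: W (go to 0, an L position)
n=3: W (go to 0, an L position)
n=4: L (options 2(W), 3(W) are all W)
n=5: W (go to 0, an L position)
n=6: W (go to 4, an L position)
n=7: W (go to 0, an L position)
n=8: L (options 6(W), 7(W) are all W)
n=9: W (go to 8, an L position)
n=10: W (go to 8, an L position)
n=11: W (go to 0, an L position)
n=12: L (options 9(W), 10(W), 11(W) are all W)
n=13: W (go to 0, an L position)
n=14: W (go to 12, an L position)
n=15: W (go to 12, an L position)
n=16: L (options 14(W), 15(W) are all W)
n=17: W (go to 0, an L position)
n=18: W (go to 16, an L position)
n=19: W (go to 0, an L position)
n=20: L (options 15(W), 18(W), 19(W) are all W)
L entries with 1 ≤ n ≤ 20 (n=0 is outside the asked range and is not counted): n = 4, 8, 12, 16, 20; that makes 5.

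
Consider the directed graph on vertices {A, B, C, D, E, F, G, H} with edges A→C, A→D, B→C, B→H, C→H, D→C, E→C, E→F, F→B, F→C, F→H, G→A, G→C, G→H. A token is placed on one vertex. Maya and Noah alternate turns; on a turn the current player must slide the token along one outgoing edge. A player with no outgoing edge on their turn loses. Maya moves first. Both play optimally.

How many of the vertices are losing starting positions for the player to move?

Compute win/loss labels from the base case upward. A position with no move is L. Any other position is W if it can reach an L in one move, else L.
Every edge goes from a vertex to one that appears earlier in the order H, C, B, F, D, A, E, G, so processing vertices in that order labels each vertex after all of its successors.
H: no outgoing edge → L
C: reaches L-position H → W
B: reaches L-position H → W
F: reaches L-position H → W
D: only reaches C(W), which is W → L
A: reaches L-position D → W
E: only reaches F(W), C(W), all W → L
G: reaches L-position H → W
The L vertices are D, E, H; that is 3 in all.

3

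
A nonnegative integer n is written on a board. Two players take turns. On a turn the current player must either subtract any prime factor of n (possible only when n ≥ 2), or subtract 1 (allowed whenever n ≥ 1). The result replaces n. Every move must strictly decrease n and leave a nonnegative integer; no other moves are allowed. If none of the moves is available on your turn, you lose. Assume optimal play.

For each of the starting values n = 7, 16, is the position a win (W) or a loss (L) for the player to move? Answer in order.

7: W, 16: L

Positions with no move are L. A position that does have a move is losing for the player to move precisely when every available move leads to a winning position for the opponent. Fill in the labels:
n=0: no move → L
n=1: W (go to 0, an L position)
n=2: W (go to 0, an L position)
n=3: W (go to 0, an L position)
n=4: L (options 2(W), 3(W) are all W)
n=5: W (go to 0, an L position)
n=6: W (go to 4, an L position)
n=7: W (go to 0, an L position)
n=8: L (options 6(W), 7(W) are all W)
n=9: W (go to 8, an L position)
n=10: W (go to 8, an L position)
n=11: W (go to 0, an L position)
n=12: L (options 9(W), 10(W), 11(W) are all W)
n=13: W (go to 0, an L position)
n=14: W (go to 12, an L position)
n=15: W (go to 12, an L position)
n=16: L (options 14(W), 15(W) are all W)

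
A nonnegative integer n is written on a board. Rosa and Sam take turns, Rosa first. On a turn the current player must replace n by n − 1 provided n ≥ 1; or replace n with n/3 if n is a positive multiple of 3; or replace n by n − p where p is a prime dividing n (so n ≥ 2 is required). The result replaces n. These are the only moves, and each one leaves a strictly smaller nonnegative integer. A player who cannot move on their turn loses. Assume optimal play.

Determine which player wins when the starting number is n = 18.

Compute win/loss labels from the base case upward. A position with no move is L. Any other position is W if it can reach an L in one move, else L.
n=0: no move → L
n=1: reaches L-position 0 → W
n=2: reaches L-position 0 → W
n=3: reaches L-position 0 → W
n=4: only reaches 2(W), 3(W), all W → L
n=5: reaches L-position 0 → W
n=6: reaches L-position 4 → W
n=7: reaches L-position 0 → W
n=8: only reaches 6(W), 7(W), all W → L
n=9: reaches L-position 8 → W
n=10: reaches L-position 8 → W
n=11: reaches L-position 0 → W
n=12: reaches L-position 4 → W
n=13: reaches L-position 0 → W
n=14: only reaches 7(W), 12(W), 13(W), all W → L
n=15: reaches L-position 14 → W
n=16: reaches L-position 14 → W
n=17: reaches L-position 0 → W
n=18: only reaches 6(W), 15(W), 16(W), 17(W), all W → L
The starting position 18 is L: whatever Rosa does, the opponent receives a W position.

Sam wins.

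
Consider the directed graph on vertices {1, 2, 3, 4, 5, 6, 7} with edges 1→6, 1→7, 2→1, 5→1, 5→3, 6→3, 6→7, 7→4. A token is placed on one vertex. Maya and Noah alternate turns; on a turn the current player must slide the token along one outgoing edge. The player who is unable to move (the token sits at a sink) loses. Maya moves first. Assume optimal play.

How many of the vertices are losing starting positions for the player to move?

3

Positions with no move are L. A position that does have a move is losing for the player to move precisely when every available move leads to a winning position for the opponent. Fill in the labels:
Every edge goes from a vertex to one that appears earlier in the order 4, 3, 7, 6, 1, 5, 2, so processing vertices in that order labels each vertex after all of its successors.
4: no outgoing edge → L
3: no outgoing edge → L
7: W (go to 4, an L position)
6: W (go to 3, an L position)
1: L (options 6(W), 7(W) are all W)
5: W (go to 1, an L position)
2: W (go to 1, an L position)
The L vertices are 1, 3, 4; that is 3 in all.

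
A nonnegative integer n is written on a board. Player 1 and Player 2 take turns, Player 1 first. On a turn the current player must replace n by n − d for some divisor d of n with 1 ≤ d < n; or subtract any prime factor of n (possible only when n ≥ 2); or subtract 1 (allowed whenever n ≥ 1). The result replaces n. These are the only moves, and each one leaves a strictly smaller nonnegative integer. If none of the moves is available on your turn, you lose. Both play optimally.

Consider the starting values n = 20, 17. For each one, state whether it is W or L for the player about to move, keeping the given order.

Build the W/L table. Terminal = L. A non-terminal position is W if it has a move to some L; otherwise it is L.
n=0: no move → L
n=1: reaches L-position 0 → W
n=2: reaches L-position 0 → W
n=3: reaches L-position 0 → W
n=4: only reaches 2(W), 3(W), all W → L
n=5: reaches L-position 0 → W
n=6: reaches L-position 4 → W
n=7: reaches L-position 0 → W
n=8: reaches L-position 4 → W
n=9: only reaches 6(W), 8(W), all W → L
n=10: reaches L-position 9 → W
n=11: reaches L-position 0 → W
n=12: reaches L-position 9 → W
n=13: reaches L-position 0 → W
n=14: only reaches 7(W), 12(W), 13(W), all W → L
n=15: reaches L-position 14 → W
n=16: reaches L-position 14 → W
n=17: reaches L-position 0 → W
n=18: reaches L-position 9 → W
n=19: reaches L-position 0 → W
n=20: only reaches 10(W), 15(W), 16(W), 18(W), 19(W), all W → L

20: L, 17: W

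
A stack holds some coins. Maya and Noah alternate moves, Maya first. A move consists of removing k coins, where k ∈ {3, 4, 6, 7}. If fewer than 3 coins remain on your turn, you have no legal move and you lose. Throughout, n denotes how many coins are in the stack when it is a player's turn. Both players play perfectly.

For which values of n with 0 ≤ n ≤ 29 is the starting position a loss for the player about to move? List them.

0, 1, 2, 10, 11, 12, 20, 21, 22

Positions with no move are L. A position that does have a move is losing for the player to move precisely when every available move leads to a winning position for the opponent. Fill in the labels:
n=0: no move → L
n=1: no move → L
n=2: no move → L
n=3: reaches L-position 0 → W
n=4: reaches L-position 1 → W
n=5: reaches L-position 2 → W
n=6: reaches L-position 2 → W
n=7: reaches L-position 1 → W
n=8: reaches L-position 2 → W
n=9: reaches L-position 2 → W
n=10: only reaches 7(W), 6(W), 4(W), 3(W), all W → L
n=11: only reaches 8(W), 7(W), 5(W), 4(W), all W → L
n=12: only reaches 9(W), 8(W), 6(W), 5(W), all W → L
n=13: reaches L-position 10 → W
n=14: reaches L-position 11 → W
n=15: reaches L-position 12 → W
n=16: reaches L-position 12 → W
n=17: reaches L-position 11 → W
n=18: reaches L-position 12 → W
n=19: reaches L-position 12 → W
n=20: only reaches 17(W), 16(W), 14(W), 13(W), all W → L
n=21: only reaches 18(W), 17(W), 15(W), 14(W), all W → L
n=22: only reaches 19(W), 18(W), 16(W), 15(W), all W → L
n=23: reaches L-position 20 → W
n=24: reaches L-position 21 → W
n=25: reaches L-position 22 → W
n=26: reaches L-position 22 → W
n=27: reaches L-position 21 → W
n=28: reaches L-position 22 → W
n=29: reaches L-position 22 → W
The losing starting values of n are exactly the entries labelled L in this table (9 of them).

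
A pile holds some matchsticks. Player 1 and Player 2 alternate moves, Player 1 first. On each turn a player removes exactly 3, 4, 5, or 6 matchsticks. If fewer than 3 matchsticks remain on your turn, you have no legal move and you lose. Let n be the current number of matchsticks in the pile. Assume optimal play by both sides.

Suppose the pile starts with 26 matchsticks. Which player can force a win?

Work bottom-up. With no move the player to move loses. Otherwise the position is W if at least one move leads to an L position for the opponent, and L if every move leads to a W.
n=0: no move → L
n=1: no move → L
n=2: no move → L
n=3: reaches L-position 0 → W
n=4: reaches L-position 1 → W
n=5: reaches L-position 2 → W
n=6: reaches L-position 2 → W
n=7: reaches L-position 2 → W
n=8: reaches L-position 2 → W
n=9: only reaches 6(W), 5(W), 4(W), 3(W), all W → L
n=10: only reaches 7(W), 6(W), 5(W), 4(W), all W → L
n=11: only reaches 8(W), 7(W), 6(W), 5(W), all W → L
n=12: reaches L-position 9 → W
n=13: reaches L-position 10 → W
n=14: reaches L-position 11 → W
n=15: reaches L-position 11 → W
n=16: reaches L-position 11 → W
n=17: reaches L-position 11 → W
n=18: only reaches 15(W), 14(W), 13(W), 12(W), all W → L
n=19: only reaches 16(W), 15(W), 14(W), 13(W), all W → L
n=20: only reaches 17(W), 16(W), 15(W), 14(W), all W → L
n=21: reaches L-position 18 → W
n=22: reaches L-position 19 → W
n=23: reaches L-position 20 → W
n=24: reaches L-position 20 → W
n=25: reaches L-position 20 → W
n=26: reaches L-position 20 → W
From 26 Player 1 can remove 6, leaving 20, reaching an L position.

Player 1 wins.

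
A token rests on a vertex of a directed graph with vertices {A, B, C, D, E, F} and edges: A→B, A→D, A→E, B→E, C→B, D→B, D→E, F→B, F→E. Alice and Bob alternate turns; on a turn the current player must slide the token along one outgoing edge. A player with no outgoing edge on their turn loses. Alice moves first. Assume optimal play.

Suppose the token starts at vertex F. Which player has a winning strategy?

Alice wins.

Compute win/loss labels from the base case upward. A position with no move is L. Any other position is W if it can reach an L in one move, else L.
Every edge goes from a vertex to one that appears earlier in the order E, B, D, C, F, A, so processing vertices in that order labels each vertex after all of its successors.
E: no outgoing edge → L
B: can move to E, which is L ⇒ W
D: can move to E, which is L ⇒ W
C: the only move is to B(W), a W ⇒ L
F: can move to E, which is L ⇒ W
A: can move to E, which is L ⇒ W
From F Alice can move to E, reaching an L position.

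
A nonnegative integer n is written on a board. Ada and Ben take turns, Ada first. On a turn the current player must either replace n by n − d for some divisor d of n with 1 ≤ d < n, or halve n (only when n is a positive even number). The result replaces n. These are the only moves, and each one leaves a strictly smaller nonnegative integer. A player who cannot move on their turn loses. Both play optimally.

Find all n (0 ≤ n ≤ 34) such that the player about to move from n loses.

0, 1, 3, 5, 7, 9, 11, 13, 15, 17, 19, 21, 23, 25, 27, 29, 31, 33

Classify positions by backward induction: terminal positions (no move available) are L. From any other position, the mover wins iff some move reaches an L.
n=0: no move → L
n=1: no move → L
n=2: can move to 1, which is L ⇒ W
n=3: the only move is to 2(W), a W ⇒ L
n=4: can move to 3, which is L ⇒ W
n=5: the only move is to 4(W), a W ⇒ L
n=6: can move to 3, which is L ⇒ W
n=7: the only move is to 6(W), a W ⇒ L
n=8: can move to 7, which is L ⇒ W
n=9: moves to 6(W), 8(W); every one is W ⇒ L
n=10: can move to 5, which is L ⇒ W
n=11: the only move is to 10(W), a W ⇒ L
n=12: can move to 9, which is L ⇒ W
n=13: the only move is to 12(W), a W ⇒ L
n=14: can move to 7, which is L ⇒ W
n=15: moves to 10(W), 12(W), 14(W); every one is W ⇒ L
n=16: can move to 15, which is L ⇒ W
n=17: the only move is to 16(W), a W ⇒ L
n=18: can move to 9, which is L ⇒ W
n=19: the only move is to 18(W), a W ⇒ L
n=20: can move to 15, which is L ⇒ W
n=21: moves to 14(W), 18(W), 20(W); every one is W ⇒ L
n=22: can move to 11, which is L ⇒ W
n=23: the only move is to 22(W), a W ⇒ L
n=24: can move to 21, which is L ⇒ W
n=25: moves to 20(W), 24(W); every one is W ⇒ L
n=26: can move to 13, which is L ⇒ W
n=27: moves to 18(W), 24(W), 26(W); every one is W ⇒ L
n=28: can move to 21, which is L ⇒ W
n=29: the only move is to 28(W), a W ⇒ L
n=30: can move to 15, which is L ⇒ W
n=31: the only move is to 30(W), a W ⇒ L
n=32: can move to 31, which is L ⇒ W
n=33: moves to 22(W), 30(W), 32(W); every one is W ⇒ L
n=34: can move to 17, which is L ⇒ W
Reading off the rows marked L gives the requested list; there are 18 such values of n.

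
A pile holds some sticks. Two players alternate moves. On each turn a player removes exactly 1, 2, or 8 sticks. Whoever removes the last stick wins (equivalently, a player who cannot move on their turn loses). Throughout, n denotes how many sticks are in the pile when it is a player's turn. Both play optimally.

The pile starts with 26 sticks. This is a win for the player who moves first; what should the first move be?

Build the W/L table. Terminal = L. A non-terminal position is W if it has a move to some L; otherwise it is L.
n=0: no move → L
n=1: W (go to 0, an L position)
n=2: W (go to 0, an L position)
n=3: L (options 2(W), 1(W) are all W)
n=4: W (go to 3, an L position)
n=5: W (go to 3, an L position)
n=6: L (options 5(W), 4(W) are all W)
n=7: W (go to 6, an L position)
n=8: W (go to 6, an L position)
n=9: L (options 8(W), 7(W), 1(W) are all W)
n=10: W (go to 9, an L position)
n=11: W (go to 9, an L position)
n=12: L (options 11(W), 10(W), 4(W) are all W)
n=13: W (go to 12, an L position)
n=14: W (go to 12, an L position)
n=15: L (options 14(W), 13(W), 7(W) are all W)
n=16: W (go to 15, an L position)
n=17: W (go to 15, an L position)
n=18: L (options 17(W), 16(W), 10(W) are all W)
n=19: W (go to 18, an L position)
n=20: W (go to 18, an L position)
n=21: L (options 20(W), 19(W), 13(W) are all W)
n=22: W (go to 21, an L position)
n=23: W (go to 21, an L position)
n=24: L (options 23(W), 22(W), 16(W) are all W)
n=25: W (go to 24, an L position)
n=26: W (go to 24, an L position)
From 26, the L positions reachable in one move are: 24, 18. Any move reaching one of these is winning.

Remove 2, leaving 24.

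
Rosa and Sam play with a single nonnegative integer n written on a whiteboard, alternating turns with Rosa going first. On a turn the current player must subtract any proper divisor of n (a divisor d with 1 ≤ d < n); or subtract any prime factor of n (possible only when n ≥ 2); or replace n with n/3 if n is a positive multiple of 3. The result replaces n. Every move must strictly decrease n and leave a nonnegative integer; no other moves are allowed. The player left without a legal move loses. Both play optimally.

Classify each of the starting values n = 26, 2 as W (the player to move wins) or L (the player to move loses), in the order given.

Use the standard recursion: the mover loses at a terminal position; elsewhere, the mover wins exactly when some move hands the opponent an L position.
n=0: no move → L
n=1: no move → L
n=2: reaches L-position 0 → W
n=3: reaches L-position 0 → W
n=4: only reaches 2(W), 3(W), all W → L
n=5: reaches L-position 0 → W
n=6: reaches L-position 4 → W
n=7: reaches L-position 0 → W
n=8: reaches L-position 4 → W
n=9: only reaches 3(W), 6(W), 8(W), all W → L
n=10: reaches L-position 9 → W
n=11: reaches L-position 0 → W
n=12: reaches L-position 4 → W
n=13: reaches L-position 0 → W
n=14: only reaches 7(W), 12(W), 13(W), all W → L
n=15: reaches L-position 14 → W
n=16: reaches L-position 14 → W
n=17: reaches L-position 0 → W
n=18: reaches L-position 9 → W
n=19: reaches L-position 0 → W
n=20: only reaches 10(W), 15(W), 16(W), 18(W), 19(W), all W → L
n=21: reaches L-position 14 → W
n=22: reaches L-position 20 → W
n=23: reaches L-position 0 → W
n=24: reaches L-position 20 → W
n=25: reaches L-position 20 → W
n=26: only reaches 13(W), 24(W), 25(W), all W → L

26: L, 2: W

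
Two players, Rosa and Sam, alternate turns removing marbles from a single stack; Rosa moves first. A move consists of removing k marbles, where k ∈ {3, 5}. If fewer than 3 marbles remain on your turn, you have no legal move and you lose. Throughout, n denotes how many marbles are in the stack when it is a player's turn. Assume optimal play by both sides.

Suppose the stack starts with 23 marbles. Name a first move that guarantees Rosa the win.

Remove 5, leaving 18.

Label each position W (a win for the player to move) or L (a loss). A position with no legal move is L; any other position is W exactly when some move reaches an L, and L when every move reaches a W.
n=0: no move → L
n=1: no move → L
n=2: no move → L
n=3: W (go to 0, an L position)
n=4: W (go to 1, an L position)
n=5: W (go to 2, an L position)
n=6: W (go to 1, an L position)
n=7: W (go to 2, an L position)
n=8: L (options 5(W), 3(W) are all W)
n=9: L (options 6(W), 4(W) are all W)
n=10: L (options 7(W), 5(W) are all W)
n=11: W (go to 8, an L position)
n=12: W (go to 9, an L position)
n=13: W (go to 10, an L position)
n=14: W (go to 9, an L position)
n=15: W (go to 10, an L position)
n=16: L (options 13(W), 11(W) are all W)
n=17: L (options 14(W), 12(W) are all W)
n=18: L (options 15(W), 13(W) are all W)
n=19: W (go to 16, an L position)
n=20: W (go to 17, an L position)
n=21: W (go to 18, an L position)
n=22: W (go to 17, an L position)
n=23: W (go to 18, an L position)
From 23, the L positions reachable in one move are: 18.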